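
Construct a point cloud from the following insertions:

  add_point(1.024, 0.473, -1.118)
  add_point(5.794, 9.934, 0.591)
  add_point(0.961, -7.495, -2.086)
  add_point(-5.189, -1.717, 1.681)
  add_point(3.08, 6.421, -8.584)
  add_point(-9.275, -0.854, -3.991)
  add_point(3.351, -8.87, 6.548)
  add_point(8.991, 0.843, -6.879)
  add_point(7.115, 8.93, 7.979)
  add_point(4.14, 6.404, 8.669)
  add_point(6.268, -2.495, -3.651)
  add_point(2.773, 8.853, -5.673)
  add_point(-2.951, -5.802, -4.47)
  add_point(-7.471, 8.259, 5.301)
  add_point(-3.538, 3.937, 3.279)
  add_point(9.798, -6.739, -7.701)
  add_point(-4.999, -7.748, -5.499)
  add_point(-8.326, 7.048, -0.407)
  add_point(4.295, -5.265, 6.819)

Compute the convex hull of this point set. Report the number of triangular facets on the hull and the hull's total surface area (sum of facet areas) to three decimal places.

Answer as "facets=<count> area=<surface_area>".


facets=24 area=1131.379

Hull vertices (14/19): indices [1, 3, 4, 5, 6, 7, 8, 9, 11, 13, 15, 16, 17, 18].

Triangle areas on the boundary:
  f1: (p16, p6, p15) → 99.2344
  f2: (p16, p4, p5) → 61.9285
  f3: (p16, p4, p15) → 102.6768
  f4: (p3, p13, p5) → 38.2071
  f5: (p3, p13, p6) → 54.8896
  f6: (p3, p16, p5) → 28.0926
  f7: (p3, p16, p6) → 56.7956
  f8: (p8, p13, p1) → 52.8258
  f9: (p7, p4, p15) → 22.1975
  f10: (p7, p4, p1) → 41.8868
  f11: (p7, p8, p15) → 53.3986
  f12: (p7, p8, p1) → 41.1509
  f13: (p17, p13, p5) → 20.6077
  f14: (p17, p4, p5) → 60.1800
  f15: (p9, p13, p6) → 94.2368
  f16: (p9, p8, p13) → 19.9484
  f17: (p18, p6, p15) → 29.0688
  f18: (p18, p8, p15) → 112.6818
  f19: (p18, p9, p6) → 6.1127
  f20: (p18, p9, p8) → 18.8649
  f21: (p11, p4, p1) → 8.9432
  f22: (p11, p17, p4) → 22.5115
  f23: (p11, p13, p1) → 49.4983
  f24: (p11, p17, p13) → 35.4406
Σ area = 1131.379

Euler characteristic 14−36+24 = 2 ✓


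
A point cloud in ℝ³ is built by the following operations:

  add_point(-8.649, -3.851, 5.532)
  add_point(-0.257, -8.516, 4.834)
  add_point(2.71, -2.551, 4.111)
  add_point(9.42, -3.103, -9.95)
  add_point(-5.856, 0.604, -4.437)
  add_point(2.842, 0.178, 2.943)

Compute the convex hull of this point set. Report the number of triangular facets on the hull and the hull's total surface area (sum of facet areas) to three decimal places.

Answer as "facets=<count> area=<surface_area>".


Extreme-point indices: [0, 1, 2, 3, 4, 5] — 6 of 6 on the boundary.

Facet areas (half cross-product norm):
  f1: (p4, p1, p0) → 54.0369
  f2: (p4, p1, p3) → 112.8882
  f3: (p5, p4, p0) → 59.0192
  f4: (p5, p4, p3) → 82.7130
  f5: (p2, p1, p3) → 50.4900
  f6: (p2, p5, p3) → 21.7721
  f7: (p2, p1, p0) → 32.2331
  f8: (p2, p5, p0) → 16.7851
Σ area = 429.938

Euler characteristic 6−12+8 = 2 ✓

facets=8 area=429.938


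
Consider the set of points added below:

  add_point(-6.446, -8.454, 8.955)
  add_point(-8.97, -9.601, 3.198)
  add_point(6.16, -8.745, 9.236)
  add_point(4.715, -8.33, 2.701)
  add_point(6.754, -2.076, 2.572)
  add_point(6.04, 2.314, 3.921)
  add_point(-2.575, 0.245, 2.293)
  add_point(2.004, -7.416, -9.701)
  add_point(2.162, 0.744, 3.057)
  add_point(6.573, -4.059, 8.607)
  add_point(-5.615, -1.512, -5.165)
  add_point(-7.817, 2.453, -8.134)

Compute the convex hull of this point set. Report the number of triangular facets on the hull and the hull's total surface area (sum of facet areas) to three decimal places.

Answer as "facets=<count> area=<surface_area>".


Extreme-point indices: [0, 1, 2, 3, 4, 5, 6, 7, 9, 11] — 10 of 12 on the boundary.

Area of each hull facet:
  f1: (p7, p11, p1) → 107.1374
  f2: (p3, p7, p1) → 86.2459
  f3: (p3, p7, p4) → 41.8599
  f4: (p2, p3, p1) → 45.4121
  f5: (p2, p3, p4) → 22.0579
  f6: (p5, p6, p11) → 45.0952
  f7: (p5, p7, p4) → 27.4639
  f8: (p5, p7, p11) → 114.1994
  f9: (p0, p2, p1) → 36.7396
  f10: (p0, p11, p1) → 47.1097
  f11: (p0, p6, p11) → 59.9479
  f12: (p0, p5, p6) → 48.2650
  f13: (p9, p0, p2) → 29.8734
  f14: (p9, p0, p5) → 53.2928
  f15: (p9, p2, p4) → 13.5686
  f16: (p9, p5, p4) → 14.7667
Σ area = 793.035

Euler characteristic 10−24+16 = 2 ✓

facets=16 area=793.035


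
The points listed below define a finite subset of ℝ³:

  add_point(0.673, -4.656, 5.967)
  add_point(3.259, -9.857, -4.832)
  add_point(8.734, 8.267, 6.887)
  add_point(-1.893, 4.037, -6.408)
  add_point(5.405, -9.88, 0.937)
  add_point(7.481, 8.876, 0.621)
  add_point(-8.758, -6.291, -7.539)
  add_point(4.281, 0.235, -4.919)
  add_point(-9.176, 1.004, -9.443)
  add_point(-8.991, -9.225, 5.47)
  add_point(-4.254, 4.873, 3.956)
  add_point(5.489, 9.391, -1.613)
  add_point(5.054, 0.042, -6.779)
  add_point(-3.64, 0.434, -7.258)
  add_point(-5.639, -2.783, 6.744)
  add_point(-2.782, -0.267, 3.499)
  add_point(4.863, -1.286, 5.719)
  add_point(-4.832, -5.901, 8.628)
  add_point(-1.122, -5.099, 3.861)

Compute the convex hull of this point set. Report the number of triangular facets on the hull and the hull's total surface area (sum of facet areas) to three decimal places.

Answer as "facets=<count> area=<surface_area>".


Points on the hull: [1, 2, 3, 4, 5, 6, 8, 9, 10, 11, 12, 14, 16, 17] (14 of 19).

Per-facet area ½‖(b−a)×(c−a)‖:
  f1: (p12, p4, p2) → 102.1437
  f2: (p10, p17, p2) → 79.3357
  f3: (p16, p4, p2) → 27.9064
  f4: (p16, p17, p2) → 42.4228
  f5: (p16, p17, p4) → 53.8197
  f6: (p11, p10, p8) → 89.3407
  f7: (p11, p10, p2) → 54.4687
  f8: (p14, p10, p17) → 6.4544
  f9: (p9, p17, p4) → 41.4229
  f10: (p9, p14, p17) → 11.5367
  f11: (p9, p6, p8) → 44.7778
  f12: (p9, p10, p8) → 106.7329
  f13: (p9, p14, p10) → 17.1154
  f14: (p1, p12, p4) → 31.3065
  f15: (p1, p9, p4) → 46.4329
  f16: (p1, p9, p6) → 82.7904
  f17: (p1, p12, p8) → 74.1407
  f18: (p1, p6, p8) → 44.9076
  f19: (p3, p12, p8) → 28.2992
  f20: (p3, p11, p8) → 10.4317
  f21: (p3, p11, p12) → 38.8629
  f22: (p5, p12, p2) → 30.7243
  f23: (p5, p11, p2) → 4.9386
  f24: (p5, p11, p12) → 15.7835
Σ area = 1086.096

Euler characteristic 14−36+24 = 2 ✓

facets=24 area=1086.096


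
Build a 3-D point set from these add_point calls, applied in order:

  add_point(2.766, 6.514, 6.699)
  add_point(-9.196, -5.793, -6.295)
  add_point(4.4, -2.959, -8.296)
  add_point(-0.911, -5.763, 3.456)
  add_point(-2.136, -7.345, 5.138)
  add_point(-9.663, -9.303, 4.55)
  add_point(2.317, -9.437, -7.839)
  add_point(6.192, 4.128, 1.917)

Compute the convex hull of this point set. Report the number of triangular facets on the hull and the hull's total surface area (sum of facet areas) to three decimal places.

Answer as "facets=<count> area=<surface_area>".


facets=10 area=654.988

Hull vertices (7/8): indices [0, 1, 2, 4, 5, 6, 7].

Per-facet area ½‖(b−a)×(c−a)‖:
  f1: (p2, p6, p7) → 36.4493
  f2: (p1, p6, p5) → 69.2875
  f3: (p1, p2, p6) → 41.5105
  f4: (p4, p6, p5) → 53.0154
  f5: (p4, p6, p7) → 97.0794
  f6: (p0, p2, p7) → 26.4740
  f7: (p0, p1, p2) → 124.3181
  f8: (p0, p1, p5) → 113.8232
  f9: (p0, p4, p5) → 47.6345
  f10: (p0, p4, p7) → 45.3959
Σ area = 654.988

Check V−E+F: 7 − 15 + 10 = 2.


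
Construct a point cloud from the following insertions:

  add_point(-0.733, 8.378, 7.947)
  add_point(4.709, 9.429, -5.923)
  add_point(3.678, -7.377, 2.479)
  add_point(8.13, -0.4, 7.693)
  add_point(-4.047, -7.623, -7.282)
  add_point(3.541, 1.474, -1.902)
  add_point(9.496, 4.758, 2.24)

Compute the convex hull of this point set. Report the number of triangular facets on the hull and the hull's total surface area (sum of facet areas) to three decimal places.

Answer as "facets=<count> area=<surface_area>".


Extreme-point indices: [0, 1, 2, 3, 4, 6] — 6 of 7 on the boundary.

Triangle areas on the boundary:
  f1: (p1, p6, p4) → 100.5197
  f2: (p1, p0, p4) → 141.6010
  f3: (p1, p0, p6) → 63.9674
  f4: (p2, p6, p4) → 80.6286
  f5: (p2, p0, p4) → 106.7605
  f6: (p3, p0, p6) → 44.8628
  f7: (p3, p2, p6) → 36.6861
  f8: (p3, p2, p0) → 59.9191
Σ area = 634.945

Check V−E+F: 6 − 12 + 8 = 2.

facets=8 area=634.945


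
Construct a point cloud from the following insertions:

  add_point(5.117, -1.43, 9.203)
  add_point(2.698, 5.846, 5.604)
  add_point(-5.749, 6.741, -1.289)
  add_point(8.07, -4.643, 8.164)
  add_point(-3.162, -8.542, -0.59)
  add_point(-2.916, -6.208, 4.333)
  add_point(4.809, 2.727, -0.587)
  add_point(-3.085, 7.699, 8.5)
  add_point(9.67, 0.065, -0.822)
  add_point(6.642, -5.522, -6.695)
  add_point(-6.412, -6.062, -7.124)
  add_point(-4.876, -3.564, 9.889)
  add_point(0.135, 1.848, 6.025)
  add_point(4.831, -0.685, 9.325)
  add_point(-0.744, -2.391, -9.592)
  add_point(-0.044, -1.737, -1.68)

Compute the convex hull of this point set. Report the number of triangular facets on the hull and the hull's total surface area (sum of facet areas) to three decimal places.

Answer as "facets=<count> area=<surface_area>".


facets=22 area=905.912

13 of the 16 inputs are extreme points: [0, 1, 2, 3, 4, 6, 7, 8, 9, 10, 11, 13, 14].

Triangle areas on the boundary:
  f1: (p2, p11, p10) → 102.0256
  f2: (p2, p11, p7) → 58.5280
  f3: (p14, p2, p10) → 47.2608
  f4: (p1, p2, p7) → 33.4795
  f5: (p1, p3, p8) → 53.0797
  f6: (p4, p11, p10) → 37.4643
  f7: (p4, p3, p11) → 73.3759
  f8: (p13, p11, p7) → 52.4720
  f9: (p13, p1, p7) → 25.3806
  f10: (p13, p1, p3) → 14.7514
  f11: (p6, p1, p8) → 17.4291
  f12: (p6, p1, p2) → 38.0715
  f13: (p6, p14, p8) → 32.1070
  f14: (p6, p14, p2) → 62.6856
  f15: (p9, p14, p8) → 35.2424
  f16: (p9, p3, p8) → 43.0978
  f17: (p9, p4, p3) → 81.2106
  f18: (p9, p14, p10) → 28.3790
  f19: (p9, p4, p10) → 45.3464
  f20: (p0, p3, p11) → 19.7779
  f21: (p0, p13, p11) → 4.0782
  f22: (p0, p13, p3) → 0.6692
Σ area = 905.912

Euler characteristic 13−33+22 = 2 ✓


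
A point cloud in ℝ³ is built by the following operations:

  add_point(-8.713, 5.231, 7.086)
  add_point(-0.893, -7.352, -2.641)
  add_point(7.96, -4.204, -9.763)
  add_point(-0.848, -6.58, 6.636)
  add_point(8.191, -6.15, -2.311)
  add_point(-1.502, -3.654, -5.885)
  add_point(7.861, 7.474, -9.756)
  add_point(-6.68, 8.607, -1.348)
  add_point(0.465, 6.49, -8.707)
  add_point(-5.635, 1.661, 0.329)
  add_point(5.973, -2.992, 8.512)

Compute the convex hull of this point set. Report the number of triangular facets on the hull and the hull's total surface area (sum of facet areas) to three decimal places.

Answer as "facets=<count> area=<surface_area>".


Extreme-point indices: [0, 1, 2, 3, 4, 5, 6, 7, 8, 9, 10] — 11 of 11 on the boundary.

Facet areas (half cross-product norm):
  f1: (p2, p1, p4) → 35.3083
  f2: (p3, p1, p0) → 65.7647
  f3: (p3, p1, p4) → 42.6218
  f4: (p6, p7, p0) → 61.6860
  f5: (p6, p2, p4) → 43.5386
  f6: (p9, p1, p0) → 28.1568
  f7: (p9, p7, p0) → 28.5549
  f8: (p10, p3, p4) → 44.8184
  f9: (p10, p6, p4) → 87.2973
  f10: (p10, p3, p0) → 56.0654
  f11: (p10, p6, p0) → 173.4724
  f12: (p8, p6, p7) → 26.4901
  f13: (p8, p6, p2) → 43.6662
  f14: (p5, p9, p1) → 22.6850
  f15: (p5, p9, p7) → 29.2754
  f16: (p5, p8, p7) → 55.6927
  f17: (p5, p2, p1) → 25.2673
  f18: (p5, p8, p2) → 53.5195
Σ area = 923.881

Euler characteristic 11−27+18 = 2 ✓

facets=18 area=923.881


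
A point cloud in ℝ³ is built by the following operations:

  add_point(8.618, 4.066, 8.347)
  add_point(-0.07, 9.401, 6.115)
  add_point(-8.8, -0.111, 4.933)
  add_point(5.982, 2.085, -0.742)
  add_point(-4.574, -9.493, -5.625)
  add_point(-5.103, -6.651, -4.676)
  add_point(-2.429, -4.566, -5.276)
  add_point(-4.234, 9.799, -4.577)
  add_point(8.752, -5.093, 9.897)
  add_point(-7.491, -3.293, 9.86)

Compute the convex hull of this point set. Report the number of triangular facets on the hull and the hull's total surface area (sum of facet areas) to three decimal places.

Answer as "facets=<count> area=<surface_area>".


Hull vertices (10/10): indices [0, 1, 2, 3, 4, 5, 6, 7, 8, 9].

Per-facet area ½‖(b−a)×(c−a)‖:
  f1: (p1, p7, p2) → 70.9108
  f2: (p5, p7, p2) → 85.5560
  f3: (p5, p4, p2) → 11.1518
  f4: (p5, p4, p7) → 9.4944
  f5: (p3, p4, p8) → 107.7306
  f6: (p9, p1, p2) → 38.4087
  f7: (p9, p4, p2) → 43.5108
  f8: (p9, p4, p8) → 135.2956
  f9: (p6, p4, p7) → 19.8971
  f10: (p6, p3, p7) → 73.3134
  f11: (p6, p3, p4) → 17.2139
  f12: (p0, p1, p7) → 51.2193
  f13: (p0, p3, p7) → 60.2733
  f14: (p0, p3, p8) → 44.8736
  f15: (p0, p9, p8) → 75.3331
  f16: (p0, p9, p1) → 78.9677
Σ area = 923.150

Euler characteristic 10−24+16 = 2 ✓

facets=16 area=923.150


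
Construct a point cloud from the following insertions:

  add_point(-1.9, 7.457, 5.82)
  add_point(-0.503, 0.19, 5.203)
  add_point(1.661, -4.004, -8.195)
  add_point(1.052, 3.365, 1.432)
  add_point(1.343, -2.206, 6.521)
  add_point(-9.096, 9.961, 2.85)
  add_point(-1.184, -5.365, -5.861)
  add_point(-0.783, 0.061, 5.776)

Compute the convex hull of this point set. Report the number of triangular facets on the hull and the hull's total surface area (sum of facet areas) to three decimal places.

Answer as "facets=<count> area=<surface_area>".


Extreme-point indices: [0, 2, 3, 4, 5, 6, 7] — 7 of 8 on the boundary.

Triangle areas on the boundary:
  f1: (p6, p2, p5) → 36.2779
  f2: (p4, p6, p2) → 24.0254
  f3: (p7, p6, p5) → 84.7406
  f4: (p7, p4, p6) → 20.4808
  f5: (p7, p0, p5) → 27.5827
  f6: (p7, p0, p4) → 7.1824
  f7: (p3, p4, p2) → 45.6661
  f8: (p3, p0, p4) → 25.2376
  f9: (p3, p2, p5) → 65.5708
  f10: (p3, p0, p5) → 25.7366
Σ area = 362.501

Check V−E+F: 7 − 15 + 10 = 2.

facets=10 area=362.501


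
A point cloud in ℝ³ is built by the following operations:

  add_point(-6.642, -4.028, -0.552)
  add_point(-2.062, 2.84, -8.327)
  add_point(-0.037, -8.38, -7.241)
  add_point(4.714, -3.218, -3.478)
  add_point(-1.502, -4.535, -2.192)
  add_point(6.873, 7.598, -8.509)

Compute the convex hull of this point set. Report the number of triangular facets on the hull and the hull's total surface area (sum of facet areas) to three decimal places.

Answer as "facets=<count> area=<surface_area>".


Points on the hull: [0, 1, 2, 3, 4, 5] (6 of 6).

Per-facet area ½‖(b−a)×(c−a)‖:
  f1: (p1, p5, p0) → 43.4586
  f2: (p1, p2, p0) → 52.5763
  f3: (p1, p2, p5) → 55.1953
  f4: (p3, p5, p0) → 67.0861
  f5: (p3, p2, p5) → 42.1014
  f6: (p4, p2, p0) → 15.2511
  f7: (p4, p3, p0) → 5.4584
  f8: (p4, p3, p2) → 20.4444
Σ area = 301.572

Euler: V−E+F = 6−12+8 = 2.

facets=8 area=301.572


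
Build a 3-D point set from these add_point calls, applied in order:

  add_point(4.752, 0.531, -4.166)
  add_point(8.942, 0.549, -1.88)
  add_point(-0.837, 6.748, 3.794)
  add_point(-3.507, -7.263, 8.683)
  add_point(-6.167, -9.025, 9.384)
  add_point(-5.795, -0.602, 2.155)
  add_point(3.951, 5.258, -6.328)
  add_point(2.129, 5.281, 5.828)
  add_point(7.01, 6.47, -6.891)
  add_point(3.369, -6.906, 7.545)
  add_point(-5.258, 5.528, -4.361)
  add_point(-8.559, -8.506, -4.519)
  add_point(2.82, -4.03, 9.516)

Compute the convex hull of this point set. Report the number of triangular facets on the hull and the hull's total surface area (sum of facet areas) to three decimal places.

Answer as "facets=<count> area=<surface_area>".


facets=20 area=837.204

Extreme-point indices: [0, 1, 2, 4, 5, 6, 7, 8, 9, 10, 11, 12] — 12 of 13 on the boundary.

Area of each hull facet:
  f1: (p9, p1, p11) → 111.4733
  f2: (p9, p4, p11) → 70.1354
  f3: (p5, p4, p11) → 58.6671
  f4: (p5, p4, p2) → 42.8151
  f5: (p0, p1, p11) → 25.8857
  f6: (p0, p8, p11) → 37.1748
  f7: (p0, p8, p1) → 16.4146
  f8: (p10, p8, p2) → 56.1358
  f9: (p10, p5, p11) → 47.8747
  f10: (p10, p5, p2) → 35.9086
  f11: (p12, p9, p4) → 17.4875
  f12: (p12, p9, p1) → 23.3765
  f13: (p6, p8, p11) → 13.7752
  f14: (p6, p10, p11) → 66.6273
  f15: (p6, p10, p8) → 6.1404
  f16: (p7, p12, p1) → 55.9188
  f17: (p7, p8, p1) → 45.2410
  f18: (p7, p8, p2) → 25.7329
  f19: (p7, p4, p2) → 32.8010
  f20: (p7, p12, p4) → 47.6188
Σ area = 837.204

Check V−E+F: 12 − 30 + 20 = 2.


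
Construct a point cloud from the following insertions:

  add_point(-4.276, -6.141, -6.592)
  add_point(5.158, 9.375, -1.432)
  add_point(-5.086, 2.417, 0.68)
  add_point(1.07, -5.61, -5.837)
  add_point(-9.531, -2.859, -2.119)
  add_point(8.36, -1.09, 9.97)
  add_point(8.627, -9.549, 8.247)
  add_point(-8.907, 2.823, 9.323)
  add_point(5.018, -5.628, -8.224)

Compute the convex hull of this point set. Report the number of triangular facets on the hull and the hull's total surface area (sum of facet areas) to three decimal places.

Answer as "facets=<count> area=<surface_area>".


Extreme-point indices: [0, 1, 2, 4, 5, 6, 7, 8] — 8 of 9 on the boundary.

Triangle areas on the boundary:
  f1: (p7, p6, p4) → 132.6549
  f2: (p0, p6, p4) → 75.9920
  f3: (p0, p8, p6) → 81.7656
  f4: (p0, p1, p4) → 71.0868
  f5: (p0, p8, p1) → 77.8120
  f6: (p2, p1, p4) → 27.0213
  f7: (p2, p7, p4) → 34.8984
  f8: (p2, p7, p1) → 52.7754
  f9: (p5, p7, p6) → 74.2875
  f10: (p5, p7, p1) → 130.0605
  f11: (p5, p8, p6) → 74.7035
  f12: (p5, p8, p1) → 123.9857
Σ area = 957.044

Check V−E+F: 8 − 18 + 12 = 2.

facets=12 area=957.044


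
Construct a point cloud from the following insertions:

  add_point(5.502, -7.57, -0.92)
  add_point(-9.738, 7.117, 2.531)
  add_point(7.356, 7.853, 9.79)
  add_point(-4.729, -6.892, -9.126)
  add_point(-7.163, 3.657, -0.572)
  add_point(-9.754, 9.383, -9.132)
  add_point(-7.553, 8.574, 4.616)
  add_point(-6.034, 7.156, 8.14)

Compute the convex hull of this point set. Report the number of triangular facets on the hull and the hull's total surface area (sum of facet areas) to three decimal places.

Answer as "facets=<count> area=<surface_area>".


facets=10 area=884.949

Extreme-point indices: [0, 1, 2, 3, 5, 6, 7] — 7 of 8 on the boundary.

Area of each hull facet:
  f1: (p0, p2, p5) → 216.8495
  f2: (p3, p0, p5) → 107.3929
  f3: (p3, p1, p5) → 99.4776
  f4: (p6, p2, p5) → 96.9743
  f5: (p6, p1, p5) → 16.9124
  f6: (p7, p0, p2) → 124.6363
  f7: (p7, p6, p2) → 24.6025
  f8: (p7, p6, p1) → 5.3438
  f9: (p7, p3, p0) → 133.8199
  f10: (p7, p3, p1) → 58.9400
Σ area = 884.949

Check V−E+F: 7 − 15 + 10 = 2.


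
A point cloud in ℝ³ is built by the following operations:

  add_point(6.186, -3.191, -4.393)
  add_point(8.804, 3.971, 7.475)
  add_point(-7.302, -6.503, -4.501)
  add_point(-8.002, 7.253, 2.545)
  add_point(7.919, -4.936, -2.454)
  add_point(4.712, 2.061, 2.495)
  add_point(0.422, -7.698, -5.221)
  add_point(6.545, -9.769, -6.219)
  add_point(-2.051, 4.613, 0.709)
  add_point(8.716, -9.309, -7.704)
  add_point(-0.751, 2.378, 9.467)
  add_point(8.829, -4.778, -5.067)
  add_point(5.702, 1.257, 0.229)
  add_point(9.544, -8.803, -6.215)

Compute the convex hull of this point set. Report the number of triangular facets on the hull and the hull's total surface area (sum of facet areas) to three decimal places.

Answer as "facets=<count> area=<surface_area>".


Extreme-point indices: [0, 1, 2, 3, 7, 8, 9, 10, 11, 12, 13] — 11 of 14 on the boundary.

Triangle areas on the boundary:
  f1: (p10, p7, p13) → 32.9169
  f2: (p1, p10, p3) → 49.6858
  f3: (p1, p10, p13) → 92.3944
  f4: (p9, p7, p13) → 2.3711
  f5: (p2, p9, p7) → 11.1393
  f6: (p2, p10, p3) → 85.4352
  f7: (p2, p10, p7) → 126.1491
  f8: (p8, p1, p3) → 33.9218
  f9: (p11, p1, p13) → 20.9344
  f10: (p11, p9, p13) → 3.4280
  f11: (p12, p8, p1) → 34.8009
  f12: (p12, p11, p1) → 27.9722
  f13: (p12, p11, p8) → 27.8548
  f14: (p0, p11, p9) → 7.0473
  f15: (p0, p11, p8) → 5.6577
  f16: (p0, p8, p3) → 14.5159
  f17: (p0, p2, p3) → 105.8476
  f18: (p0, p2, p9) → 50.9600
Σ area = 733.033

Euler: V−E+F = 11−27+18 = 2.

facets=18 area=733.033


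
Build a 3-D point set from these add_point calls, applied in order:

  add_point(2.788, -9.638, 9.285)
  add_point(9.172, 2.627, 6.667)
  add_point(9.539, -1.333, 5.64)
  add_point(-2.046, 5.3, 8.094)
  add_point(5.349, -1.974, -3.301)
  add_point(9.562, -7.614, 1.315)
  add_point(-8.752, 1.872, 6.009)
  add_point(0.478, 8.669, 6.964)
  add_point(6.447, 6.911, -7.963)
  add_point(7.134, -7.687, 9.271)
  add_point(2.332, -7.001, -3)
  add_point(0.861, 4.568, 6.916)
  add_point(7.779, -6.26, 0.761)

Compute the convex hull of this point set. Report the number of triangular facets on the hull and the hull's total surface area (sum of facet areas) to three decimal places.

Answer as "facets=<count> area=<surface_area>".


facets=16 area=851.650

Hull vertices (10/13): indices [0, 1, 2, 3, 5, 6, 7, 8, 9, 10].

Area of each hull facet:
  f1: (p7, p8, p6) → 91.8797
  f2: (p10, p8, p6) → 127.8470
  f3: (p10, p8, p5) → 64.7218
  f4: (p10, p0, p6) → 97.3869
  f5: (p10, p0, p5) → 44.4723
  f6: (p3, p7, p6) → 10.9313
  f7: (p3, p0, p6) → 60.9813
  f8: (p1, p7, p8) → 78.8299
  f9: (p9, p0, p5) → 19.0633
  f10: (p9, p3, p0) → 37.2832
  f11: (p9, p3, p7) → 32.9822
  f12: (p9, p1, p7) → 53.0081
  f13: (p2, p9, p5) → 26.7764
  f14: (p2, p9, p1) → 12.0296
  f15: (p2, p8, p5) → 61.6874
  f16: (p2, p1, p8) → 31.7698
Σ area = 851.650

Check V−E+F: 10 − 24 + 16 = 2.


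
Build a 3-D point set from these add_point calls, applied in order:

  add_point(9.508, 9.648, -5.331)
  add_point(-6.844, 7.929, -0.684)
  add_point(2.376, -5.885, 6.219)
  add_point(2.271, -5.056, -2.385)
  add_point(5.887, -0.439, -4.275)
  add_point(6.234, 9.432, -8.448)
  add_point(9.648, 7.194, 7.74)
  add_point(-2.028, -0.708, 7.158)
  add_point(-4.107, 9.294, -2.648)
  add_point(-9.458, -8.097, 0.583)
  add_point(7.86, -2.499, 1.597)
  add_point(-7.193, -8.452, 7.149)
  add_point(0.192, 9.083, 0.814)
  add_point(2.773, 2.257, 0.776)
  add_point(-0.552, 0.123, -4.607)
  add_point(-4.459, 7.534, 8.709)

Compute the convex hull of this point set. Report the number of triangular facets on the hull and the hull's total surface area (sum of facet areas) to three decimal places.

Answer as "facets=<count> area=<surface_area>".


facets=24 area=1059.716

Points on the hull: [0, 1, 2, 3, 4, 5, 6, 8, 9, 10, 11, 12, 14, 15] (14 of 16).

Facet areas (half cross-product norm):
  f1: (p11, p15, p9) → 56.4007
  f2: (p11, p15, p6) → 114.1366
  f3: (p1, p15, p9) → 78.7573
  f4: (p3, p11, p9) → 43.2765
  f5: (p0, p10, p6) → 71.8315
  f6: (p14, p3, p9) → 38.9451
  f7: (p14, p3, p5) → 33.3372
  f8: (p2, p3, p10) → 27.0952
  f9: (p2, p3, p11) → 42.7675
  f10: (p2, p10, p6) → 45.5031
  f11: (p2, p11, p6) → 54.8904
  f12: (p4, p3, p10) → 18.9496
  f13: (p4, p0, p10) → 33.7231
  f14: (p4, p3, p5) → 18.5130
  f15: (p4, p0, p5) → 23.7693
  f16: (p8, p0, p5) → 25.6404
  f17: (p8, p14, p5) → 54.6483
  f18: (p8, p1, p15) → 16.4896
  f19: (p8, p1, p9) → 25.0563
  f20: (p8, p14, p9) → 63.9479
  f21: (p12, p8, p15) → 25.3785
  f22: (p12, p8, p0) → 29.4187
  f23: (p12, p15, p6) → 54.7435
  f24: (p12, p0, p6) → 62.4971
Σ area = 1059.716

Check V−E+F: 14 − 36 + 24 = 2.


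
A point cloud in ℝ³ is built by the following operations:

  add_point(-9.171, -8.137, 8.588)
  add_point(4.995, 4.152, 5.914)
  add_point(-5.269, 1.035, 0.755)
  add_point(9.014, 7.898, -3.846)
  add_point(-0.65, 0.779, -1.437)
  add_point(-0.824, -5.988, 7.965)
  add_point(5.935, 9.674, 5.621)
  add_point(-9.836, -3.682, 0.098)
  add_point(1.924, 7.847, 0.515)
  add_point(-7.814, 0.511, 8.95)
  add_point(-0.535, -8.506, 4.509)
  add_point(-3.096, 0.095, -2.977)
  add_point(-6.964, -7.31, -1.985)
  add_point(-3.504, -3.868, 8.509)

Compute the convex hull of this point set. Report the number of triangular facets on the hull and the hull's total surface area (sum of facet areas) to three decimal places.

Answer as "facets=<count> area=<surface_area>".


13 of the 14 inputs are extreme points: [0, 1, 2, 3, 5, 6, 7, 8, 9, 10, 11, 12, 13].

Triangle areas on the boundary:
  f1: (p0, p9, p7) → 38.3944
  f2: (p12, p10, p3) → 95.3582
  f3: (p12, p0, p7) → 24.3841
  f4: (p12, p0, p10) → 41.5046
  f5: (p1, p10, p3) → 72.5512
  f6: (p11, p12, p7) → 20.2184
  f7: (p11, p12, p3) → 30.0663
  f8: (p11, p8, p7) → 31.6146
  f9: (p11, p8, p3) → 39.7616
  f10: (p2, p9, p7) → 28.0272
  f11: (p2, p8, p7) → 4.2804
  f12: (p2, p8, p9) → 40.8946
  f13: (p6, p8, p9) → 49.7791
  f14: (p6, p8, p3) → 27.8981
  f15: (p6, p1, p3) → 28.2848
  f16: (p5, p6, p1) → 12.0483
  f17: (p5, p0, p10) → 18.5133
  f18: (p5, p1, p10) → 24.0146
  f19: (p13, p0, p9) → 21.6632
  f20: (p13, p5, p0) → 11.8804
  f21: (p13, p6, p9) → 50.8804
  f22: (p13, p5, p6) → 28.9776
Σ area = 740.995

Check V−E+F: 13 − 33 + 22 = 2.

facets=22 area=740.995


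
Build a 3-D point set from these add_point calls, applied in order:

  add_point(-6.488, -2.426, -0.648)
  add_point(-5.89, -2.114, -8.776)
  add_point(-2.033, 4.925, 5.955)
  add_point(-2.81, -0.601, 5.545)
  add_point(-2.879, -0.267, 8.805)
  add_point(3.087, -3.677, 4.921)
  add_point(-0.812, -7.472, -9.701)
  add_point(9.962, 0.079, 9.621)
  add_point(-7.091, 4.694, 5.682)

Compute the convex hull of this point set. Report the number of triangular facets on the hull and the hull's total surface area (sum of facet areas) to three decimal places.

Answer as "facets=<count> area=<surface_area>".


facets=12 area=567.874

8 of the 9 inputs are extreme points: [0, 1, 2, 4, 5, 6, 7, 8].

Facet areas (half cross-product norm):
  f1: (p4, p2, p8) → 14.9854
  f2: (p4, p2, p7) → 38.1563
  f3: (p1, p2, p8) → 40.6294
  f4: (p1, p6, p7) → 86.9369
  f5: (p1, p2, p7) → 107.8262
  f6: (p5, p6, p7) → 45.4511
  f7: (p5, p4, p7) → 35.7115
  f8: (p0, p1, p6) → 30.0122
  f9: (p0, p5, p6) → 65.6623
  f10: (p0, p5, p4) → 39.2470
  f11: (p0, p4, p8) → 33.2447
  f12: (p0, p1, p8) → 30.0108
Σ area = 567.874

Euler: V−E+F = 8−18+12 = 2.


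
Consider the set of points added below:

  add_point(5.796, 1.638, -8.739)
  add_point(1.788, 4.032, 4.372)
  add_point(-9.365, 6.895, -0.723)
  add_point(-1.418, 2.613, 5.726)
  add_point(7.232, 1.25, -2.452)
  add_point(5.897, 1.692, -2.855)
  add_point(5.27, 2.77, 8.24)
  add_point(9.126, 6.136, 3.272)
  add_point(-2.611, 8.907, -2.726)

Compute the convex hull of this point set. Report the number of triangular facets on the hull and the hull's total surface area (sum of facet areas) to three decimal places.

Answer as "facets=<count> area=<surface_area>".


facets=10 area=438.322

Hull vertices (7/9): indices [0, 2, 3, 4, 6, 7, 8].

Per-facet area ½‖(b−a)×(c−a)‖:
  f1: (p6, p4, p7) → 27.5782
  f2: (p0, p4, p7) → 17.0196
  f3: (p3, p6, p2) → 19.7983
  f4: (p3, p6, p4) → 38.5923
  f5: (p3, p0, p2) → 88.4097
  f6: (p3, p0, p4) → 33.5876
  f7: (p8, p0, p2) → 37.5269
  f8: (p8, p0, p7) → 74.3622
  f9: (p8, p6, p2) → 53.5081
  f10: (p8, p6, p7) → 47.9389
Σ area = 438.322

Euler characteristic 7−15+10 = 2 ✓


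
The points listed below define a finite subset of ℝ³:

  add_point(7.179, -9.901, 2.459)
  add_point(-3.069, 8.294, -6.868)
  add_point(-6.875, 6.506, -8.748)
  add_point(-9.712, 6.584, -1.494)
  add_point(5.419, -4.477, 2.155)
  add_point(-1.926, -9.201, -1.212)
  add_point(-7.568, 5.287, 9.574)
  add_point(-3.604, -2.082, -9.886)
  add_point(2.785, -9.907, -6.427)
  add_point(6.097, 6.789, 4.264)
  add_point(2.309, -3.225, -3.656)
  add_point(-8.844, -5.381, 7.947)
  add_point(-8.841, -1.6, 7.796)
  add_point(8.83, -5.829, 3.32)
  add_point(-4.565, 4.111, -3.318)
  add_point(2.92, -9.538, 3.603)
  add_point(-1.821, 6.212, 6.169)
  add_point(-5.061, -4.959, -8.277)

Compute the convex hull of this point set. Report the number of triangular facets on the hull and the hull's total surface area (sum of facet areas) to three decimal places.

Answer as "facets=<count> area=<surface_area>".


facets=26 area=1107.048

Extreme-point indices: [0, 1, 2, 3, 5, 6, 7, 8, 9, 11, 12, 13, 15, 16, 17] — 15 of 18 on the boundary.

Area of each hull facet:
  f1: (p9, p8, p13) → 75.6348
  f2: (p9, p1, p8) → 131.8051
  f3: (p7, p1, p8) → 46.9364
  f4: (p0, p8, p13) → 20.8998
  f5: (p0, p11, p13) → 39.2094
  f6: (p16, p9, p1) → 53.5279
  f7: (p6, p11, p13) → 99.1614
  f8: (p6, p9, p13) → 94.6660
  f9: (p6, p16, p9) → 8.2540
  f10: (p6, p1, p3) → 43.3783
  f11: (p6, p16, p1) → 40.2032
  f12: (p2, p1, p3) → 17.8778
  f13: (p2, p7, p1) → 21.1770
  f14: (p17, p7, p8) → 16.7976
  f15: (p17, p11, p3) → 100.8881
  f16: (p17, p2, p3) → 45.2265
  f17: (p17, p2, p7) → 14.0158
  f18: (p5, p17, p8) → 29.6400
  f19: (p5, p17, p11) → 51.6159
  f20: (p12, p11, p3) → 17.0260
  f21: (p12, p6, p3) → 40.4423
  f22: (p12, p6, p11) → 4.5625
  f23: (p15, p0, p11) → 7.3488
  f24: (p15, p5, p11) → 41.1086
  f25: (p15, p0, p8) → 21.5117
  f26: (p15, p5, p8) → 24.1333
Σ area = 1107.048

Euler: V−E+F = 15−39+26 = 2.


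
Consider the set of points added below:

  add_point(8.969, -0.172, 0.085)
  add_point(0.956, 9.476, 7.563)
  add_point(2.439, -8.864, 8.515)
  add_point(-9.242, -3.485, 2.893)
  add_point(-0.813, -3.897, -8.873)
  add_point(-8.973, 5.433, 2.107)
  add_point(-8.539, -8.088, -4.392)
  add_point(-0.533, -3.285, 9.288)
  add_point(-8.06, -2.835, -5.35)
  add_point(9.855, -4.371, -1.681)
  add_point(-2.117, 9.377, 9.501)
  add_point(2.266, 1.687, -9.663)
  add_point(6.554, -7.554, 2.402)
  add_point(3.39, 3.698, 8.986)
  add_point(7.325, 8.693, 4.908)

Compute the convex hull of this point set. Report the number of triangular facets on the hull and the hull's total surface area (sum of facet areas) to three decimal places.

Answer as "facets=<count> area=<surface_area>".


Points on the hull: [0, 1, 2, 3, 4, 5, 6, 7, 8, 9, 10, 11, 12, 13, 14] (15 of 15).

Triangle areas on the boundary:
  f1: (p6, p2, p3) → 60.5425
  f2: (p5, p11, p1) → 99.1400
  f3: (p5, p6, p3) → 34.5048
  f4: (p14, p11, p1) → 58.5186
  f5: (p14, p2, p9) → 98.4322
  f6: (p10, p5, p3) → 45.9092
  f7: (p10, p5, p1) → 19.3499
  f8: (p10, p14, p1) → 2.7340
  f9: (p4, p11, p9) → 39.5036
  f10: (p12, p2, p9) → 8.4771
  f11: (p12, p6, p2) → 61.0530
  f12: (p12, p4, p9) → 39.4651
  f13: (p12, p4, p6) → 68.6992
  f14: (p8, p5, p11) → 67.3848
  f15: (p8, p5, p6) → 23.9877
  f16: (p8, p4, p11) → 24.2894
  f17: (p8, p4, p6) → 21.7772
  f18: (p0, p11, p9) → 27.7324
  f19: (p0, p14, p9) → 2.4447
  f20: (p0, p14, p11) → 60.4421
  f21: (p7, p2, p3) → 32.9515
  f22: (p7, p10, p3) → 68.7816
  f23: (p13, p14, p2) → 35.0005
  f24: (p13, p10, p14) → 29.8537
  f25: (p13, p7, p2) → 21.6384
  f26: (p13, p7, p10) → 30.4835
Σ area = 1083.097

Euler characteristic 15−39+26 = 2 ✓

facets=26 area=1083.097


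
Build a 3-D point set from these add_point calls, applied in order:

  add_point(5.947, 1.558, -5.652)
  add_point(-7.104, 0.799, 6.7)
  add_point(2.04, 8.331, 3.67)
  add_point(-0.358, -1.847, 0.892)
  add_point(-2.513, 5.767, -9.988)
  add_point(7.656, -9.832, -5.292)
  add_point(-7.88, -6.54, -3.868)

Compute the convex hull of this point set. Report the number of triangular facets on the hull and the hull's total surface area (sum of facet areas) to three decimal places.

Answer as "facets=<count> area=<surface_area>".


facets=8 area=694.994

Hull vertices (6/7): indices [0, 1, 2, 4, 5, 6].

Area of each hull facet:
  f1: (p4, p5, p6) → 114.7727
  f2: (p1, p5, p6) → 101.8606
  f3: (p1, p2, p5) → 125.1542
  f4: (p1, p4, p6) → 93.9213
  f5: (p1, p4, p2) → 88.8713
  f6: (p0, p2, p5) → 57.4067
  f7: (p0, p4, p5) → 50.6492
  f8: (p0, p4, p2) → 62.3583
Σ area = 694.994

Check V−E+F: 6 − 12 + 8 = 2.


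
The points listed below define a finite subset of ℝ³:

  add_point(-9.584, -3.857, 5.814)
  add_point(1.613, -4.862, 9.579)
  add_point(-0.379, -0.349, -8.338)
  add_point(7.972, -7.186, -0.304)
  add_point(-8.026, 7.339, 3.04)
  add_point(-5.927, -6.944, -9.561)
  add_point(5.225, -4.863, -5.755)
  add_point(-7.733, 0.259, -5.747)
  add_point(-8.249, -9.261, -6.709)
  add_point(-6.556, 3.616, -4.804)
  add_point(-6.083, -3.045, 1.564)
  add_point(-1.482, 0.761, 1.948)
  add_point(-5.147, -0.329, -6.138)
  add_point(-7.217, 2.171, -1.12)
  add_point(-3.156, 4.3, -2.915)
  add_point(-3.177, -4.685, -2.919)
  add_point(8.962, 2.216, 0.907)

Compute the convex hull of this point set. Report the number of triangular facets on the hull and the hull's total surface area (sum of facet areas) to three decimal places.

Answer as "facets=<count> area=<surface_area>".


facets=20 area=907.153

Points on the hull: [0, 1, 2, 3, 4, 5, 6, 7, 8, 9, 14, 16] (12 of 17).

Triangle areas on the boundary:
  f1: (p1, p4, p0) → 68.9633
  f2: (p1, p4, p16) → 107.0078
  f3: (p1, p3, p16) → 55.4068
  f4: (p7, p4, p0) → 59.7895
  f5: (p6, p3, p16) → 30.4888
  f6: (p6, p3, p5) → 31.3886
  f7: (p8, p3, p5) → 36.2007
  f8: (p8, p1, p3) → 103.7296
  f9: (p8, p1, p0) → 80.1276
  f10: (p8, p7, p0) → 57.6646
  f11: (p8, p7, p5) → 18.1255
  f12: (p9, p7, p4) → 13.4199
  f13: (p9, p7, p5) → 8.4544
  f14: (p14, p4, p16) → 48.8087
  f15: (p14, p9, p4) → 16.2525
  f16: (p2, p6, p5) → 33.1998
  f17: (p2, p9, p5) → 35.4052
  f18: (p2, p14, p9) → 15.0014
  f19: (p2, p6, p16) → 39.6907
  f20: (p2, p14, p16) → 48.0274
Σ area = 907.153

Euler: V−E+F = 12−30+20 = 2.


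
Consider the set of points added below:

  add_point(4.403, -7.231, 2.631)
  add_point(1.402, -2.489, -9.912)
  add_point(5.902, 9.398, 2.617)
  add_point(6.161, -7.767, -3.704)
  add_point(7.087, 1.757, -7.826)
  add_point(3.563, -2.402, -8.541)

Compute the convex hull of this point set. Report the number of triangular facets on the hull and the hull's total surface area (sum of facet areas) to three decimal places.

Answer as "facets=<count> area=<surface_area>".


facets=8 area=333.006

Points on the hull: [0, 1, 2, 3, 4, 5] (6 of 6).

Facet areas (half cross-product norm):
  f1: (p2, p4, p1) → 41.7741
  f2: (p2, p3, p4) → 66.1614
  f3: (p0, p3, p1) → 27.7620
  f4: (p0, p2, p1) → 108.4923
  f5: (p0, p2, p3) → 54.9796
  f6: (p5, p4, p1) → 5.4306
  f7: (p5, p3, p1) → 7.8686
  f8: (p5, p3, p4) → 20.5377
Σ area = 333.006

Euler characteristic 6−12+8 = 2 ✓


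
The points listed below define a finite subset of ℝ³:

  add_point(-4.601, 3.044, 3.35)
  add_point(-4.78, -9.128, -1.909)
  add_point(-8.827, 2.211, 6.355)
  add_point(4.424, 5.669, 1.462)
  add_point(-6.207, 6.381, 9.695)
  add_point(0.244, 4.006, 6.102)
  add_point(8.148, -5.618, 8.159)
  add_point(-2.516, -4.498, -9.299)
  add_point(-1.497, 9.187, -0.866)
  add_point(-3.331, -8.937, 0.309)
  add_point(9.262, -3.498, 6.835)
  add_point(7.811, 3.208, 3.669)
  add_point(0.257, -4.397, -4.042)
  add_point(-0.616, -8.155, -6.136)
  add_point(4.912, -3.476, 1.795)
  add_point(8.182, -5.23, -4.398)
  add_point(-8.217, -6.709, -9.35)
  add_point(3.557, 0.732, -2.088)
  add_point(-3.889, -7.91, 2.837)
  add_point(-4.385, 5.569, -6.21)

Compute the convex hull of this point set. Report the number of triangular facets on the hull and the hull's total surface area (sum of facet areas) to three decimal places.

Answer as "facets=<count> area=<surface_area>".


facets=26 area=1025.712

Extreme-point indices: [1, 2, 3, 4, 6, 7, 8, 9, 10, 11, 13, 15, 16, 18, 19] — 15 of 20 on the boundary.

Triangle areas on the boundary:
  f1: (p18, p1, p2) → 26.6737
  f2: (p4, p18, p2) → 28.4883
  f3: (p16, p1, p2) → 61.5787
  f4: (p6, p15, p10) → 14.7998
  f5: (p6, p4, p10) → 25.4163
  f6: (p6, p4, p18) → 104.9896
  f7: (p11, p4, p10) → 57.7939
  f8: (p11, p15, p10) → 41.2057
  f9: (p19, p16, p2) → 90.4948
  f10: (p19, p4, p2) → 40.0678
  f11: (p19, p4, p8) → 38.7616
  f12: (p19, p15, p8) → 58.8234
  f13: (p13, p16, p1) → 23.7714
  f14: (p13, p6, p15) → 58.3698
  f15: (p9, p18, p1) → 2.7287
  f16: (p9, p6, p18) → 18.0395
  f17: (p9, p13, p1) → 7.8282
  f18: (p9, p13, p6) → 49.5959
  f19: (p3, p4, p8) → 43.1294
  f20: (p3, p11, p4) → 30.3208
  f21: (p3, p15, p8) → 40.7290
  f22: (p3, p11, p15) → 27.5579
  f23: (p7, p19, p15) → 62.7488
  f24: (p7, p19, p16) → 32.1661
  f25: (p7, p13, p15) → 23.8160
  f26: (p7, p13, p16) → 15.8169
Σ area = 1025.712

Check V−E+F: 15 − 39 + 26 = 2.


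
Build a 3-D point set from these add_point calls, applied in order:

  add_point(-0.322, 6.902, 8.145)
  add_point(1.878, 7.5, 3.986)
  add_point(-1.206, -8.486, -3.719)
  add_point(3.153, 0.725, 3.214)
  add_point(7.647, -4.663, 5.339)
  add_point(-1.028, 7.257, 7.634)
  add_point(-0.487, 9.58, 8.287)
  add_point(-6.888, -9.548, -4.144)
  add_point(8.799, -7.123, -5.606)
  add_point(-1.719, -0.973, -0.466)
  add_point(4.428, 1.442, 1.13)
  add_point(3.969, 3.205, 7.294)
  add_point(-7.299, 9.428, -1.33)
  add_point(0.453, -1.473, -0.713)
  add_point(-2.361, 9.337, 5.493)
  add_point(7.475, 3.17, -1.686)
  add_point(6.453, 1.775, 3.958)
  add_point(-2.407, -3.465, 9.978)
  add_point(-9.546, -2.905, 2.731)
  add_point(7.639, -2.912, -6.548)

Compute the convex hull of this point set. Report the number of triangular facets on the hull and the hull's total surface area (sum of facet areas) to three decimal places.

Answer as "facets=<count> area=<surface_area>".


Hull vertices (13/20): indices [1, 2, 4, 6, 7, 8, 11, 12, 15, 16, 17, 18, 19].

Facet areas (half cross-product norm):
  f1: (p17, p6, p18) → 67.6548
  f2: (p12, p6, p18) → 76.8813
  f3: (p7, p12, p18) → 60.8060
  f4: (p7, p17, p18) → 48.6930
  f5: (p7, p4, p17) → 88.1016
  f6: (p15, p4, p8) → 51.9261
  f7: (p11, p17, p6) → 37.2381
  f8: (p11, p4, p17) → 41.0894
  f9: (p2, p4, p8) → 56.0982
  f10: (p2, p7, p8) → 7.7330
  f11: (p2, p7, p4) → 24.9574
  f12: (p19, p15, p8) → 13.7903
  f13: (p19, p15, p12) → 58.8231
  f14: (p19, p7, p8) → 35.4597
  f15: (p19, p7, p12) → 144.2452
  f16: (p1, p12, p6) → 28.6963
  f17: (p1, p15, p6) → 6.3670
  f18: (p1, p15, p12) → 46.5909
  f19: (p16, p15, p4) → 18.1551
  f20: (p16, p11, p4) → 14.2215
  f21: (p16, p15, p6) → 31.7336
  f22: (p16, p11, p6) → 12.6213
Σ area = 971.883

Check V−E+F: 13 − 33 + 22 = 2.

facets=22 area=971.883


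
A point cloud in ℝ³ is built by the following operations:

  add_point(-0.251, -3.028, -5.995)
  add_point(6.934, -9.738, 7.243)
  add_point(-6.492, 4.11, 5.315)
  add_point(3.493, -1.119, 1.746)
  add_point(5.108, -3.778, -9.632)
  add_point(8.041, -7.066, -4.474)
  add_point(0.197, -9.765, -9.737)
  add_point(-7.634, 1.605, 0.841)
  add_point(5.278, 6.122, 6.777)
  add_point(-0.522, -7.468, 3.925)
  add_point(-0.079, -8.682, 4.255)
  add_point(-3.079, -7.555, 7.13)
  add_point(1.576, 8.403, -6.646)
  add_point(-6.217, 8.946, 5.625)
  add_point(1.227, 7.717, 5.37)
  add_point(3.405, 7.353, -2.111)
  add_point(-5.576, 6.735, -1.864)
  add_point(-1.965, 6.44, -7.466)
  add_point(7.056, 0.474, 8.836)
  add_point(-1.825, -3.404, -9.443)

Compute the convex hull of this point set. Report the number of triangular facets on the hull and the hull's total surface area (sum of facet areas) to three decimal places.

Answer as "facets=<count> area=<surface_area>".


Extreme-point indices: [1, 2, 4, 5, 6, 7, 8, 10, 11, 12, 13, 14, 15, 16, 17, 18, 19] — 17 of 20 on the boundary.

Triangle areas on the boundary:
  f1: (p11, p18, p13) → 98.4215
  f2: (p6, p11, p7) → 97.7872
  f3: (p16, p13, p7) → 23.5576
  f4: (p16, p12, p13) → 29.0122
  f5: (p8, p18, p13) → 31.8443
  f6: (p8, p18, p5) → 47.2972
  f7: (p1, p18, p5) → 62.2184
  f8: (p1, p11, p18) → 51.9269
  f9: (p1, p6, p5) → 54.6860
  f10: (p2, p13, p7) → 10.7152
  f11: (p2, p11, p7) → 31.1105
  f12: (p2, p11, p13) → 11.6460
  f13: (p4, p12, p5) → 40.5797
  f14: (p4, p6, p5) → 26.1601
  f15: (p17, p16, p12) → 13.2434
  f16: (p17, p4, p12) → 26.0052
  f17: (p14, p12, p13) → 45.3839
  f18: (p14, p8, p13) → 6.7916
  f19: (p14, p8, p12) → 26.2672
  f20: (p15, p12, p5) → 37.7869
  f21: (p15, p8, p5) → 70.2030
  f22: (p15, p8, p12) → 4.3126
  f23: (p10, p6, p11) → 21.5916
  f24: (p10, p1, p11) → 15.0978
  f25: (p10, p1, p6) → 50.4207
  f26: (p19, p4, p6) → 21.6950
  f27: (p19, p17, p4) → 34.7819
  f28: (p19, p6, p7) → 35.9603
  f29: (p19, p16, p7) → 38.8424
  f30: (p19, p17, p16) → 32.7037
Σ area = 1098.050

Euler: V−E+F = 17−45+30 = 2.

facets=30 area=1098.050
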